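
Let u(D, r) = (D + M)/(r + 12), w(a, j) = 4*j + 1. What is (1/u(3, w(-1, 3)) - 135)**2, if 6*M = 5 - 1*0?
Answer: 8732025/529 ≈ 16507.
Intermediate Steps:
M = 5/6 (M = (5 - 1*0)/6 = (5 + 0)/6 = (1/6)*5 = 5/6 ≈ 0.83333)
w(a, j) = 1 + 4*j
u(D, r) = (5/6 + D)/(12 + r) (u(D, r) = (D + 5/6)/(r + 12) = (5/6 + D)/(12 + r))
(1/u(3, w(-1, 3)) - 135)**2 = (1/((5/6 + 3)/(12 + (1 + 4*3))) - 135)**2 = (1/((23/6)/(12 + (1 + 12))) - 135)**2 = (1/((23/6)/(12 + 13)) - 135)**2 = (1/((23/6)/25) - 135)**2 = (1/((1/25)*(23/6)) - 135)**2 = (1/(23/150) - 135)**2 = (150/23 - 135)**2 = (-2955/23)**2 = 8732025/529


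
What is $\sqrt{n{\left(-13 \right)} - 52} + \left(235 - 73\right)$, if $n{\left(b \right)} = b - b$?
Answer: $162 + 2 i \sqrt{13} \approx 162.0 + 7.2111 i$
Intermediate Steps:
$n{\left(b \right)} = 0$
$\sqrt{n{\left(-13 \right)} - 52} + \left(235 - 73\right) = \sqrt{0 - 52} + \left(235 - 73\right) = \sqrt{-52} + 162 = 2 i \sqrt{13} + 162 = 162 + 2 i \sqrt{13}$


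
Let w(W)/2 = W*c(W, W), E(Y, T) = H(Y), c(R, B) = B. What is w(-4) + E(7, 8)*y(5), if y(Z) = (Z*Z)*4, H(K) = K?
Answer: 732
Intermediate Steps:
E(Y, T) = Y
y(Z) = 4*Z² (y(Z) = Z²*4 = 4*Z²)
w(W) = 2*W² (w(W) = 2*(W*W) = 2*W²)
w(-4) + E(7, 8)*y(5) = 2*(-4)² + 7*(4*5²) = 2*16 + 7*(4*25) = 32 + 7*100 = 32 + 700 = 732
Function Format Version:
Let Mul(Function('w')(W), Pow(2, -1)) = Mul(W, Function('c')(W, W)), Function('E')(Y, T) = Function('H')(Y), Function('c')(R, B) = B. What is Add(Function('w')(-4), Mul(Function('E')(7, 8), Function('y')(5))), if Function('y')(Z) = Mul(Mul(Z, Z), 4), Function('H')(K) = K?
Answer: 732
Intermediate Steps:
Function('E')(Y, T) = Y
Function('y')(Z) = Mul(4, Pow(Z, 2)) (Function('y')(Z) = Mul(Pow(Z, 2), 4) = Mul(4, Pow(Z, 2)))
Function('w')(W) = Mul(2, Pow(W, 2)) (Function('w')(W) = Mul(2, Mul(W, W)) = Mul(2, Pow(W, 2)))
Add(Function('w')(-4), Mul(Function('E')(7, 8), Function('y')(5))) = Add(Mul(2, Pow(-4, 2)), Mul(7, Mul(4, Pow(5, 2)))) = Add(Mul(2, 16), Mul(7, Mul(4, 25))) = Add(32, Mul(7, 100)) = Add(32, 700) = 732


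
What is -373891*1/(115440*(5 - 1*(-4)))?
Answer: -373891/1038960 ≈ -0.35987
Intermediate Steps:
-373891*1/(115440*(5 - 1*(-4))) = -373891*1/(115440*(5 + 4)) = -373891/(9*115440) = -373891/1038960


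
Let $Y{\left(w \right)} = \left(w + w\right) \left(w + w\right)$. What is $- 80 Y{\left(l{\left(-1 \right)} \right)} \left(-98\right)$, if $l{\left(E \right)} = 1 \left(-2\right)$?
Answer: $125440$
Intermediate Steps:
$l{\left(E \right)} = -2$
$Y{\left(w \right)} = 4 w^{2}$ ($Y{\left(w \right)} = 2 w 2 w = 4 w^{2}$)
$- 80 Y{\left(l{\left(-1 \right)} \right)} \left(-98\right) = - 80 \cdot 4 \left(-2\right)^{2} \left(-98\right) = - 80 \cdot 4 \cdot 4 \left(-98\right) = \left(-80\right) 16 \left(-98\right) = \left(-1280\right) \left(-98\right) = 125440$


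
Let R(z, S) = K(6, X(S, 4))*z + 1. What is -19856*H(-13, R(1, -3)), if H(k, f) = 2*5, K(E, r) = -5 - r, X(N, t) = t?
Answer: -198560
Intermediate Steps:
R(z, S) = 1 - 9*z (R(z, S) = (-5 - 1*4)*z + 1 = (-5 - 4)*z + 1 = -9*z + 1 = 1 - 9*z)
H(k, f) = 10
-19856*H(-13, R(1, -3)) = -19856*10 = -198560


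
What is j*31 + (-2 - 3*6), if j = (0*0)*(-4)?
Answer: -20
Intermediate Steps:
j = 0 (j = 0*(-4) = 0)
j*31 + (-2 - 3*6) = 0*31 + (-2 - 3*6) = 0 + (-2 - 18) = 0 - 20 = -20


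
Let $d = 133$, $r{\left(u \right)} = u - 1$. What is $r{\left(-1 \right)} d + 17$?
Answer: $-249$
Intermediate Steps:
$r{\left(u \right)} = -1 + u$ ($r{\left(u \right)} = u - 1 = -1 + u$)
$r{\left(-1 \right)} d + 17 = \left(-1 - 1\right) 133 + 17 = \left(-2\right) 133 + 17 = -266 + 17 = -249$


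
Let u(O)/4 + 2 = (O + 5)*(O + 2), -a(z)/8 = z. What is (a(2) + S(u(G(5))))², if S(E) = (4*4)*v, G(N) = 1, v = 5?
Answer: 4096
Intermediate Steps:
a(z) = -8*z
u(O) = -8 + 4*(2 + O)*(5 + O) (u(O) = -8 + 4*((O + 5)*(O + 2)) = -8 + 4*((5 + O)*(2 + O)) = -8 + 4*((2 + O)*(5 + O)) = -8 + 4*(2 + O)*(5 + O))
S(E) = 80 (S(E) = (4*4)*5 = 16*5 = 80)
(a(2) + S(u(G(5))))² = (-8*2 + 80)² = (-16 + 80)² = 64² = 4096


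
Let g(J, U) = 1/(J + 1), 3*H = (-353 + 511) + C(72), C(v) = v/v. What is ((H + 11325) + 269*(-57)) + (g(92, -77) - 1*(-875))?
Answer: -286439/93 ≈ -3080.0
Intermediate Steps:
C(v) = 1
H = 53 (H = ((-353 + 511) + 1)/3 = (158 + 1)/3 = (⅓)*159 = 53)
g(J, U) = 1/(1 + J)
((H + 11325) + 269*(-57)) + (g(92, -77) - 1*(-875)) = ((53 + 11325) + 269*(-57)) + (1/(1 + 92) - 1*(-875)) = (11378 - 15333) + (1/93 + 875) = -3955 + (1/93 + 875) = -3955 + 81376/93 = -286439/93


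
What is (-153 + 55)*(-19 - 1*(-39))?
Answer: -1960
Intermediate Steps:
(-153 + 55)*(-19 - 1*(-39)) = -98*(-19 + 39) = -98*20 = -1960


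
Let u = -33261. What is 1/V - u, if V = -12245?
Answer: 407280944/12245 ≈ 33261.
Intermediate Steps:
1/V - u = 1/(-12245) - 1*(-33261) = -1/12245 + 33261 = 407280944/12245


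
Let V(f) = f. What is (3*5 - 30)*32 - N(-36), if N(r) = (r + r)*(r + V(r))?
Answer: -5664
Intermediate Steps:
N(r) = 4*r² (N(r) = (r + r)*(r + r) = (2*r)*(2*r) = 4*r²)
(3*5 - 30)*32 - N(-36) = (3*5 - 30)*32 - 4*(-36)² = (15 - 30)*32 - 4*1296 = -15*32 - 1*5184 = -480 - 5184 = -5664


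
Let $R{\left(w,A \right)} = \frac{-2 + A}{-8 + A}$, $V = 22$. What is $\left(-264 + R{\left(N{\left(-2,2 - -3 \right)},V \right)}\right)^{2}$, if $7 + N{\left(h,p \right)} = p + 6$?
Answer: $\frac{3378244}{49} \approx 68944.0$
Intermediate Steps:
$N{\left(h,p \right)} = -1 + p$ ($N{\left(h,p \right)} = -7 + \left(p + 6\right) = -7 + \left(6 + p\right) = -1 + p$)
$R{\left(w,A \right)} = \frac{-2 + A}{-8 + A}$
$\left(-264 + R{\left(N{\left(-2,2 - -3 \right)},V \right)}\right)^{2} = \left(-264 + \frac{-2 + 22}{-8 + 22}\right)^{2} = \left(-264 + \frac{1}{14} \cdot 20\right)^{2} = \left(-264 + \frac{10}{7}\right)^{2} = \left(- \frac{1838}{7}\right)^{2} = \frac{3378244}{49}$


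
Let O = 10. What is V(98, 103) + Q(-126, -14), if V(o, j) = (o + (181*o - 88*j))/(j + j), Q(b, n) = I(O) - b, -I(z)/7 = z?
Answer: 10154/103 ≈ 98.583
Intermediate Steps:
I(z) = -7*z
Q(b, n) = -70 - b (Q(b, n) = -7*10 - b = -70 - b)
V(o, j) = (-88*j + 182*o)/(2*j) (V(o, j) = (o + (-88*j + 181*o))/((2*j)) = (-88*j + 182*o)*(1/(2*j)) = (-88*j + 182*o)/(2*j))
V(98, 103) + Q(-126, -14) = (-44 + 91*98/103) + (-70 - 1*(-126)) = (-44 + 91*98*(1/103)) + (-70 + 126) = (-44 + 8918/103) + 56 = 4386/103 + 56 = 10154/103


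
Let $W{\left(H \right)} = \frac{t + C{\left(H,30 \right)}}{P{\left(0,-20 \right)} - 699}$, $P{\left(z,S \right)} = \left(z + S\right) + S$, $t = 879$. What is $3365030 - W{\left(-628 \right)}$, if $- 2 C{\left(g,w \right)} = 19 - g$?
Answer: $\frac{4973515451}{1478} \approx 3.365 \cdot 10^{6}$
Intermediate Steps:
$P{\left(z,S \right)} = z + 2 S$ ($P{\left(z,S \right)} = \left(S + z\right) + S = z + 2 S$)
$C{\left(g,w \right)} = - \frac{19}{2} + \frac{g}{2}$ ($C{\left(g,w \right)} = - \frac{19 - g}{2} = - \frac{19}{2} + \frac{g}{2}$)
$W{\left(H \right)} = - \frac{1739}{1478} - \frac{H}{1478}$ ($W{\left(H \right)} = \frac{879 + \left(- \frac{19}{2} + \frac{H}{2}\right)}{\left(0 + 2 \left(-20\right)\right) - 699} = \frac{\frac{1739}{2} + \frac{H}{2}}{\left(0 - 40\right) - 699} = \frac{\frac{1739}{2} + \frac{H}{2}}{-40 - 699} = \frac{\frac{1739}{2} + \frac{H}{2}}{-739} = \left(\frac{1739}{2} + \frac{H}{2}\right) \left(- \frac{1}{739}\right) = - \frac{1739}{1478} - \frac{H}{1478}$)
$3365030 - W{\left(-628 \right)} = 3365030 - \left(- \frac{1739}{1478} - - \frac{314}{739}\right) = 3365030 - \left(- \frac{1739}{1478} + \frac{314}{739}\right) = 3365030 - - \frac{1111}{1478} = 3365030 + \frac{1111}{1478} = \frac{4973515451}{1478}$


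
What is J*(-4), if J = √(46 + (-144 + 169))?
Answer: -4*√71 ≈ -33.705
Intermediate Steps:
J = √71 (J = √(46 + 25) = √71 ≈ 8.4261)
J*(-4) = √71*(-4) = -4*√71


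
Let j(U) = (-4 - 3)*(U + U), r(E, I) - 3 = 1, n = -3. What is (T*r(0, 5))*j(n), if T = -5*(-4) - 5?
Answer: 2520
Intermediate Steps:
r(E, I) = 4 (r(E, I) = 3 + 1 = 4)
T = 15 (T = 20 - 5 = 15)
j(U) = -14*U
(T*r(0, 5))*j(n) = (15*4)*(-14*(-3)) = 60*42 = 2520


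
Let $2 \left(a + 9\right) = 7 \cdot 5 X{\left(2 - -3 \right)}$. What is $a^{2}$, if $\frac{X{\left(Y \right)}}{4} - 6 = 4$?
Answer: $477481$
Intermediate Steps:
$X{\left(Y \right)} = 40$ ($X{\left(Y \right)} = 24 + 4 \cdot 4 = 24 + 16 = 40$)
$a = 691$ ($a = -9 + \frac{7 \cdot 5 \cdot 40}{2} = -9 + \frac{35 \cdot 40}{2} = -9 + \frac{1}{2} \cdot 1400 = -9 + 700 = 691$)
$a^{2} = 691^{2} = 477481$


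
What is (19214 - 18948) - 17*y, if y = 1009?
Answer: -16887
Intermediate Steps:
(19214 - 18948) - 17*y = (19214 - 18948) - 17*1009 = 266 - 17153 = -16887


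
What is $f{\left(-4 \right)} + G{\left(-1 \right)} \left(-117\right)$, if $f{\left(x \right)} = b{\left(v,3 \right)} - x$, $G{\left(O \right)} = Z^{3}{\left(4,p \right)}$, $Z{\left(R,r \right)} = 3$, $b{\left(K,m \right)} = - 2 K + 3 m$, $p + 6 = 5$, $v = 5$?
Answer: $-3156$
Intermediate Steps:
$p = -1$ ($p = -6 + 5 = -1$)
$G{\left(O \right)} = 27$ ($G{\left(O \right)} = 3^{3} = 27$)
$f{\left(x \right)} = -1 - x$ ($f{\left(x \right)} = \left(\left(-2\right) 5 + 3 \cdot 3\right) - x = \left(-10 + 9\right) - x = -1 - x$)
$f{\left(-4 \right)} + G{\left(-1 \right)} \left(-117\right) = \left(-1 - -4\right) + 27 \left(-117\right) = \left(-1 + 4\right) - 3159 = 3 - 3159 = -3156$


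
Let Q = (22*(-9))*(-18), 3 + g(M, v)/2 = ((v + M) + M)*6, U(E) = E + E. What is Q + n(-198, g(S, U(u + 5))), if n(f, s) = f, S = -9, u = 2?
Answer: 3366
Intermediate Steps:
U(E) = 2*E
g(M, v) = -6 + 12*v + 24*M (g(M, v) = -6 + 2*(((v + M) + M)*6) = -6 + 2*(((M + v) + M)*6) = -6 + 2*((v + 2*M)*6) = -6 + 2*(6*v + 12*M) = -6 + (12*v + 24*M) = -6 + 12*v + 24*M)
Q = 3564 (Q = -198*(-18) = 3564)
Q + n(-198, g(S, U(u + 5))) = 3564 - 198 = 3366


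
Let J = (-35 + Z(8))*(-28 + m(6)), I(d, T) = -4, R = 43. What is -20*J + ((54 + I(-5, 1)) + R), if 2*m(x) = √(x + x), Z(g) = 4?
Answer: -17267 + 620*√3 ≈ -16193.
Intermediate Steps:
m(x) = √2*√x/2 (m(x) = √(x + x)/2 = √(2*x)/2 = (√2*√x)/2 = √2*√x/2)
J = 868 - 31*√3 (J = (-35 + 4)*(-28 + √2*√6/2) = -31*(-28 + √3) = 868 - 31*√3 ≈ 814.31)
-20*J + ((54 + I(-5, 1)) + R) = -20*(868 - 31*√3) + ((54 - 4) + 43) = (-17360 + 620*√3) + (50 + 43) = (-17360 + 620*√3) + 93 = -17267 + 620*√3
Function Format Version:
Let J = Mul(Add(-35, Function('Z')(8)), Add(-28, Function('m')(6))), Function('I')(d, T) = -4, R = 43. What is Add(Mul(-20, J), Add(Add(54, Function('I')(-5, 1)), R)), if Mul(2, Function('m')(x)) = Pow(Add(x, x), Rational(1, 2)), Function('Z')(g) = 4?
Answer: Add(-17267, Mul(620, Pow(3, Rational(1, 2)))) ≈ -16193.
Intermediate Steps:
Function('m')(x) = Mul(Rational(1, 2), Pow(2, Rational(1, 2)), Pow(x, Rational(1, 2))) (Function('m')(x) = Mul(Rational(1, 2), Pow(Add(x, x), Rational(1, 2))) = Mul(Rational(1, 2), Pow(Mul(2, x), Rational(1, 2))) = Mul(Rational(1, 2), Mul(Pow(2, Rational(1, 2)), Pow(x, Rational(1, 2)))) = Mul(Rational(1, 2), Pow(2, Rational(1, 2)), Pow(x, Rational(1, 2))))
J = Add(868, Mul(-31, Pow(3, Rational(1, 2)))) (J = Mul(Add(-35, 4), Add(-28, Mul(Rational(1, 2), Pow(2, Rational(1, 2)), Pow(6, Rational(1, 2))))) = Mul(-31, Add(-28, Pow(3, Rational(1, 2)))) = Add(868, Mul(-31, Pow(3, Rational(1, 2)))) ≈ 814.31)
Add(Mul(-20, J), Add(Add(54, Function('I')(-5, 1)), R)) = Add(Mul(-20, Add(868, Mul(-31, Pow(3, Rational(1, 2))))), Add(Add(54, -4), 43)) = Add(Add(-17360, Mul(620, Pow(3, Rational(1, 2)))), Add(50, 43)) = Add(Add(-17360, Mul(620, Pow(3, Rational(1, 2)))), 93) = Add(-17267, Mul(620, Pow(3, Rational(1, 2))))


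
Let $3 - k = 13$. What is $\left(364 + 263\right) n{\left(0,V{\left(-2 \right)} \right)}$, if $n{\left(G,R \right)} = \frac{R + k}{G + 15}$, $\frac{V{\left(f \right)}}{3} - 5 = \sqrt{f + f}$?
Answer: $209 + \frac{1254 i}{5} \approx 209.0 + 250.8 i$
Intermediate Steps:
$V{\left(f \right)} = 15 + 3 \sqrt{2} \sqrt{f}$ ($V{\left(f \right)} = 15 + 3 \sqrt{f + f} = 15 + 3 \sqrt{2 f} = 15 + 3 \sqrt{2} \sqrt{f}$)
$k = -10$ ($k = 3 - 13 = -10$)
$n{\left(G,R \right)} = \frac{-10 + R}{15 + G}$ ($n{\left(G,R \right)} = \frac{R - 10}{G + 15} = \frac{-10 + R}{15 + G}$)
$\left(364 + 263\right) n{\left(0,V{\left(-2 \right)} \right)} = \left(364 + 263\right) \frac{-10 + \left(15 + 3 \sqrt{2} \sqrt{-2}\right)}{15 + 0} = 627 \frac{-10 + \left(15 + 3 \sqrt{2} i \sqrt{2}\right)}{15} = 627 \frac{-10 + \left(15 + 6 i\right)}{15} = 627 \frac{5 + 6 i}{15} = 627 \left(\frac{1}{3} + \frac{2 i}{5}\right) = 209 + \frac{1254 i}{5}$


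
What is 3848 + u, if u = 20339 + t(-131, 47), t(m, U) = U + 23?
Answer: 24257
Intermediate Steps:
t(m, U) = 23 + U
u = 20409 (u = 20339 + (23 + 47) = 20339 + 70 = 20409)
3848 + u = 3848 + 20409 = 24257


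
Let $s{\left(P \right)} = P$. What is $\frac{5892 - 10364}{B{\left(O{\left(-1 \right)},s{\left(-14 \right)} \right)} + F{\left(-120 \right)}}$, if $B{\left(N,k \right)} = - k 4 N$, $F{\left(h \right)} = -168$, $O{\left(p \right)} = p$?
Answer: $\frac{559}{28} \approx 19.964$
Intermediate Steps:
$B{\left(N,k \right)} = - 4 N k$
$\frac{5892 - 10364}{B{\left(O{\left(-1 \right)},s{\left(-14 \right)} \right)} + F{\left(-120 \right)}} = \frac{5892 - 10364}{\left(-4\right) \left(-1\right) \left(-14\right) - 168} = - \frac{4472}{-56 - 168} = - \frac{4472}{-224} = \left(-4472\right) \left(- \frac{1}{224}\right) = \frac{559}{28}$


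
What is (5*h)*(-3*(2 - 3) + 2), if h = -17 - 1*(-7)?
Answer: -250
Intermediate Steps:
h = -10 (h = -17 + 7 = -10)
(5*h)*(-3*(2 - 3) + 2) = (5*(-10))*(-3*(2 - 3) + 2) = -50*(-3*(-1) + 2) = -50*(3 + 2) = -50*5 = -250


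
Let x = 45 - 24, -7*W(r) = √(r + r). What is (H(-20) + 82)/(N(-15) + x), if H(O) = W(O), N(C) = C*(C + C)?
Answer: 82/471 - 2*I*√10/3297 ≈ 0.1741 - 0.0019183*I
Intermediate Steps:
W(r) = -√2*√r/7 (W(r) = -√(r + r)/7 = -√2*√r/7)
N(C) = 2*C² (N(C) = C*(2*C) = 2*C²)
H(O) = -√2*√O/7
x = 21
(H(-20) + 82)/(N(-15) + x) = (-√2*√(-20)/7 + 82)/(2*(-15)² + 21) = (-√2*2*I*√5/7 + 82)/(2*225 + 21) = (-2*I*√10/7 + 82)/(450 + 21) = (82 - 2*I*√10/7)/471 = (82 - 2*I*√10/7)*(1/471) = 82/471 - 2*I*√10/3297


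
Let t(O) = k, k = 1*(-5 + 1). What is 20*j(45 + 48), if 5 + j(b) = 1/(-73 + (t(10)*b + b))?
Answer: -8805/88 ≈ -100.06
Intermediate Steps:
k = -4 (k = 1*(-4) = -4)
t(O) = -4
j(b) = -5 + 1/(-73 - 3*b) (j(b) = -5 + 1/(-73 + (-4*b + b)) = -5 + 1/(-73 - 3*b))
20*j(45 + 48) = 20*(3*(122 + 5*(45 + 48))/(-73 - 3*(45 + 48))) = 20*(3*(122 + 5*93)/(-73 - 3*93)) = 20*(3*(122 + 465)/(-73 - 279)) = 20*(3*587/(-352)) = 20*(3*(-1/352)*587) = 20*(-1761/352) = -8805/88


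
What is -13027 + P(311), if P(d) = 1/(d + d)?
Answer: -8102793/622 ≈ -13027.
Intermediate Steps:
P(d) = 1/(2*d)
-13027 + P(311) = -13027 + (½)/311 = -13027 + (½)*(1/311) = -13027 + 1/622 = -8102793/622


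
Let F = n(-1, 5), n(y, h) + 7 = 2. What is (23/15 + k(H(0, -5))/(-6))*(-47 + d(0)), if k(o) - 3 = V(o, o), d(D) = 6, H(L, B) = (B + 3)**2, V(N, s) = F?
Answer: -1148/15 ≈ -76.533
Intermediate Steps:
n(y, h) = -5 (n(y, h) = -7 + 2 = -5)
F = -5
V(N, s) = -5
H(L, B) = (3 + B)**2
k(o) = -2 (k(o) = 3 - 5 = -2)
(23/15 + k(H(0, -5))/(-6))*(-47 + d(0)) = (23/15 - 2/(-6))*(-47 + 6) = (23*(1/15) - 2*(-1/6))*(-41) = (23/15 + 1/3)*(-41) = (28/15)*(-41) = -1148/15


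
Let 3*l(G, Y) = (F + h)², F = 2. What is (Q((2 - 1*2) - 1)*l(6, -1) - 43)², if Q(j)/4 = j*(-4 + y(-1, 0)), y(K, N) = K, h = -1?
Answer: 11881/9 ≈ 1320.1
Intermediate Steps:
Q(j) = -20*j (Q(j) = 4*(j*(-4 - 1)) = 4*(j*(-5)) = 4*(-5*j) = -20*j)
l(G, Y) = ⅓ (l(G, Y) = (2 - 1)²/3 = (⅓)*1² = (⅓)*1 = ⅓)
(Q((2 - 1*2) - 1)*l(6, -1) - 43)² = (-20*((2 - 1*2) - 1)*(⅓) - 43)² = (-20*((2 - 2) - 1)*(⅓) - 43)² = (-20*(0 - 1)*(⅓) - 43)² = (-20*(-1)*(⅓) - 43)² = (20*(⅓) - 43)² = (20/3 - 43)² = (-109/3)² = 11881/9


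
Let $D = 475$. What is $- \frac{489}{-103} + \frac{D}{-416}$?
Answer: $\frac{154499}{42848} \approx 3.6057$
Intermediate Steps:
$- \frac{489}{-103} + \frac{D}{-416} = - \frac{489}{-103} + \frac{475}{-416} = \left(-489\right) \left(- \frac{1}{103}\right) + 475 \left(- \frac{1}{416}\right) = \frac{489}{103} - \frac{475}{416} = \frac{154499}{42848}$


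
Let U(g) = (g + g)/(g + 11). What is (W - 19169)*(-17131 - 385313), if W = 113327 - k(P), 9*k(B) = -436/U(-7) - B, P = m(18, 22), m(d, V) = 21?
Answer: -37888690852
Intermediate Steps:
P = 21
U(g) = 2*g/(11 + g) (U(g) = (2*g)/(11 + g) = 2*g/(11 + g))
k(B) = 872/63 - B/9 (k(B) = (-436/(2*(-7)/(11 - 7)) - B)/9 = (-436/(2*(-7)/4) - B)/9 = (-436/(2*(-7)*(¼)) - B)/9 = (-436/(-7/2) - B)/9 = (-436*(-2/7) - B)/9 = (872/7 - B)/9 = 872/63 - B/9)
W = 7138876/63 (W = 113327 - (872/63 - ⅑*21) = 113327 - (872/63 - 7/3) = 113327 - 1*725/63 = 113327 - 725/63 = 7138876/63 ≈ 1.1332e+5)
(W - 19169)*(-17131 - 385313) = (7138876/63 - 19169)*(-17131 - 385313) = (5931229/63)*(-402444) = -37888690852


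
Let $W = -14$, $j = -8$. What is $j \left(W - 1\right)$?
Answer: $120$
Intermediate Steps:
$j \left(W - 1\right) = - 8 \left(-14 - 1\right) = \left(-8\right) \left(-15\right) = 120$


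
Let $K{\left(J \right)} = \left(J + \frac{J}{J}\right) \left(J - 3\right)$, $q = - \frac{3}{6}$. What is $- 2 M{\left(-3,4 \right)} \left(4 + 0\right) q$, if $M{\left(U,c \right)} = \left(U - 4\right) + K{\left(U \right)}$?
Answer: $20$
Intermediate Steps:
$q = - \frac{1}{2}$ ($q = \left(-3\right) \frac{1}{6} = - \frac{1}{2} \approx -0.5$)
$K{\left(J \right)} = \left(1 + J\right) \left(-3 + J\right)$ ($K{\left(J \right)} = \left(J + 1\right) \left(-3 + J\right) = \left(1 + J\right) \left(-3 + J\right)$)
$M{\left(U,c \right)} = -7 + U^{2} - U$ ($M{\left(U,c \right)} = \left(U - 4\right) - \left(3 - U^{2} + 2 U\right) = \left(-4 + U\right) - \left(3 - U^{2} + 2 U\right) = -7 + U^{2} - U$)
$- 2 M{\left(-3,4 \right)} \left(4 + 0\right) q = - 2 \left(-7 + \left(-3\right)^{2} - -3\right) \left(4 + 0\right) \left(- \frac{1}{2}\right) = - 2 \left(-7 + 9 + 3\right) 4 \left(- \frac{1}{2}\right) = \left(-2\right) 5 \left(-2\right) = \left(-10\right) \left(-2\right) = 20$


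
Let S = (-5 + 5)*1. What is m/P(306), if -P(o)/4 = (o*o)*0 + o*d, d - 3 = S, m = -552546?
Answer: 30697/204 ≈ 150.48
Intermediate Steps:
S = 0 (S = 0*1 = 0)
d = 3 (d = 3 + 0 = 3)
P(o) = -12*o (P(o) = -4*((o*o)*0 + o*3) = -4*(o**2*0 + 3*o) = -4*(0 + 3*o) = -12*o)
m/P(306) = -552546/((-12*306)) = -552546/(-3672) = -552546*(-1/3672) = 30697/204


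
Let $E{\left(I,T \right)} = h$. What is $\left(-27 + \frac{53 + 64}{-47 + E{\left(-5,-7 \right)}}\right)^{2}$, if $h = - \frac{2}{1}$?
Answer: $\frac{2073600}{2401} \approx 863.64$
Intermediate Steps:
$h = -2$ ($h = \left(-2\right) 1 = -2$)
$E{\left(I,T \right)} = -2$
$\left(-27 + \frac{53 + 64}{-47 + E{\left(-5,-7 \right)}}\right)^{2} = \left(-27 + \frac{53 + 64}{-47 - 2}\right)^{2} = \left(-27 + \frac{117}{-49}\right)^{2} = \left(-27 + 117 \left(- \frac{1}{49}\right)\right)^{2} = \left(-27 - \frac{117}{49}\right)^{2} = \left(- \frac{1440}{49}\right)^{2} = \frac{2073600}{2401}$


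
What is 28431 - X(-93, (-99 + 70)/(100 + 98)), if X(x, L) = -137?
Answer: 28568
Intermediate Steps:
28431 - X(-93, (-99 + 70)/(100 + 98)) = 28431 - 1*(-137) = 28431 + 137 = 28568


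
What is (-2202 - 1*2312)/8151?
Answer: -4514/8151 ≈ -0.55380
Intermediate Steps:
(-2202 - 1*2312)/8151 = (-2202 - 2312)*(1/8151) = -4514*1/8151 = -4514/8151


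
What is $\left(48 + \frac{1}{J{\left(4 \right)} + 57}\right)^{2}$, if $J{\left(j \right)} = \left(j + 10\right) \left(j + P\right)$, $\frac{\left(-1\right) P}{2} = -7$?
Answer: $\frac{220017889}{95481} \approx 2304.3$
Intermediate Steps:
$P = 14$ ($P = \left(-2\right) \left(-7\right) = 14$)
$J{\left(j \right)} = \left(10 + j\right) \left(14 + j\right)$ ($J{\left(j \right)} = \left(j + 10\right) \left(j + 14\right) = \left(10 + j\right) \left(14 + j\right)$)
$\left(48 + \frac{1}{J{\left(4 \right)} + 57}\right)^{2} = \left(48 + \frac{1}{\left(140 + 4^{2} + 24 \cdot 4\right) + 57}\right)^{2} = \left(48 + \frac{1}{\left(140 + 16 + 96\right) + 57}\right)^{2} = \left(48 + \frac{1}{252 + 57}\right)^{2} = \left(48 + \frac{1}{309}\right)^{2} = \left(\frac{14833}{309}\right)^{2} = \frac{220017889}{95481}$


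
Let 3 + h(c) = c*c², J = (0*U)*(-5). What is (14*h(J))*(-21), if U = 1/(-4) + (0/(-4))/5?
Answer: 882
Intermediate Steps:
U = -¼ (U = 1*(-¼) + (0*(-¼))*(⅕) = -¼ + 0*(⅕) = -¼ + 0 = -¼ ≈ -0.25000)
J = 0 (J = (0*(-¼))*(-5) = 0*(-5) = 0)
h(c) = -3 + c³ (h(c) = -3 + c*c² = -3 + c³)
(14*h(J))*(-21) = (14*(-3 + 0³))*(-21) = (14*(-3 + 0))*(-21) = (14*(-3))*(-21) = -42*(-21) = 882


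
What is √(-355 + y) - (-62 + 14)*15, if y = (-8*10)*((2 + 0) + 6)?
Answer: 720 + I*√995 ≈ 720.0 + 31.544*I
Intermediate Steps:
y = -640 (y = -80*(2 + 6) = -80*8 = -640)
√(-355 + y) - (-62 + 14)*15 = √(-355 - 640) - (-62 + 14)*15 = √(-995) - (-48)*15 = I*√995 - 1*(-720) = I*√995 + 720 = 720 + I*√995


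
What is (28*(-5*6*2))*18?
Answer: -30240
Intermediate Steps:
(28*(-5*6*2))*18 = (28*(-30*2))*18 = (28*(-60))*18 = -1680*18 = -30240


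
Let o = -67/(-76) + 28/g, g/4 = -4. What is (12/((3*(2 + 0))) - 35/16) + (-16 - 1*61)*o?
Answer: 20271/304 ≈ 66.681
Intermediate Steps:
g = -16 (g = 4*(-4) = -16)
o = -33/38 (o = -67/(-76) + 28/(-16) = -67*(-1/76) + 28*(-1/16) = 67/76 - 7/4 = -33/38 ≈ -0.86842)
(12/((3*(2 + 0))) - 35/16) + (-16 - 1*61)*o = (12/((3*(2 + 0))) - 35/16) + (-16 - 1*61)*(-33/38) = (12/((3*2)) - 35*1/16) + (-16 - 61)*(-33/38) = (12/6 - 35/16) - 77*(-33/38) = (12*(1/6) - 35/16) + 2541/38 = (2 - 35/16) + 2541/38 = -3/16 + 2541/38 = 20271/304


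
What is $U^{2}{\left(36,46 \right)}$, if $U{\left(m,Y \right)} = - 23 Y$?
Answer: $1119364$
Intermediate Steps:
$U^{2}{\left(36,46 \right)} = \left(\left(-23\right) 46\right)^{2} = \left(-1058\right)^{2} = 1119364$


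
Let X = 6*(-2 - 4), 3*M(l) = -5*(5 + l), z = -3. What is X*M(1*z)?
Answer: 120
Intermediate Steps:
M(l) = -25/3 - 5*l/3 (M(l) = (-5*(5 + l))/3 = (-25 - 5*l)/3 = -25/3 - 5*l/3)
X = -36 (X = 6*(-6) = -36)
X*M(1*z) = -36*(-25/3 - 5*(-3)/3) = -36*(-25/3 - 5/3*(-3)) = -36*(-25/3 + 5) = -36*(-10/3) = 120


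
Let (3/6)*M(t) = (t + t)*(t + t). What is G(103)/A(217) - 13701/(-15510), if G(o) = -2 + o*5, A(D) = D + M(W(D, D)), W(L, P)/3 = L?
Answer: 3097527317/3505906250 ≈ 0.88352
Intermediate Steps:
W(L, P) = 3*L
M(t) = 8*t² (M(t) = 2*((t + t)*(t + t)) = 2*((2*t)*(2*t)) = 2*(4*t²) = 8*t²)
A(D) = D + 72*D² (A(D) = D + 8*(3*D)² = D + 8*(9*D²) = D + 72*D²)
G(o) = -2 + 5*o
G(103)/A(217) - 13701/(-15510) = (-2 + 5*103)/((217*(1 + 72*217))) - 13701/(-15510) = (-2 + 515)/((217*(1 + 15624))) - 13701*(-1/15510) = 513/((217*15625)) + 4567/5170 = 513/3390625 + 4567/5170 = 3097527317/3505906250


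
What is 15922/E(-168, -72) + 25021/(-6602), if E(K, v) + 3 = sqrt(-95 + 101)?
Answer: -105142065/6602 - 15922*sqrt(6)/3 ≈ -28926.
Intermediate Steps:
E(K, v) = -3 + sqrt(6) (E(K, v) = -3 + sqrt(-95 + 101) = -3 + sqrt(6))
15922/E(-168, -72) + 25021/(-6602) = 15922/(-3 + sqrt(6)) + 25021/(-6602) = 15922/(-3 + sqrt(6)) + 25021*(-1/6602) = 15922/(-3 + sqrt(6)) - 25021/6602 = -25021/6602 + 15922/(-3 + sqrt(6))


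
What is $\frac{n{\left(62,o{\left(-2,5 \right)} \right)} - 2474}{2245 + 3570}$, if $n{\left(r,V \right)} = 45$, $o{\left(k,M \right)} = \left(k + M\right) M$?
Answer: $- \frac{2429}{5815} \approx -0.41771$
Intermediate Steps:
$o{\left(k,M \right)} = M \left(M + k\right)$ ($o{\left(k,M \right)} = \left(M + k\right) M = M \left(M + k\right)$)
$\frac{n{\left(62,o{\left(-2,5 \right)} \right)} - 2474}{2245 + 3570} = \frac{45 - 2474}{2245 + 3570} = - \frac{2429}{5815}$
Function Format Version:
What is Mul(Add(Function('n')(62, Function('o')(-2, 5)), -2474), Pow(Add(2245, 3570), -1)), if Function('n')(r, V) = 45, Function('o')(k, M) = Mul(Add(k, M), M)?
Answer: Rational(-2429, 5815) ≈ -0.41771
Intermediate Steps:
Function('o')(k, M) = Mul(M, Add(M, k)) (Function('o')(k, M) = Mul(Add(M, k), M) = Mul(M, Add(M, k)))
Mul(Add(Function('n')(62, Function('o')(-2, 5)), -2474), Pow(Add(2245, 3570), -1)) = Mul(Add(45, -2474), Pow(Add(2245, 3570), -1)) = Mul(-2429, Pow(5815, -1)) = Mul(-2429, Rational(1, 5815)) = Rational(-2429, 5815)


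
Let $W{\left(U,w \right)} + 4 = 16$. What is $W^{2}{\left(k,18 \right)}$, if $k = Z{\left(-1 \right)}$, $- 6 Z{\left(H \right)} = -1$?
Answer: $144$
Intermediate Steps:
$Z{\left(H \right)} = \frac{1}{6}$ ($Z{\left(H \right)} = \left(- \frac{1}{6}\right) \left(-1\right) = \frac{1}{6}$)
$k = \frac{1}{6} \approx 0.16667$
$W{\left(U,w \right)} = 12$ ($W{\left(U,w \right)} = -4 + 16 = 12$)
$W^{2}{\left(k,18 \right)} = 12^{2} = 144$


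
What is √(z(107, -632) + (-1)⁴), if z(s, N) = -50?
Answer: 7*I ≈ 7.0*I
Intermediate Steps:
√(z(107, -632) + (-1)⁴) = √(-50 + (-1)⁴) = √(-50 + 1) = √(-49) = 7*I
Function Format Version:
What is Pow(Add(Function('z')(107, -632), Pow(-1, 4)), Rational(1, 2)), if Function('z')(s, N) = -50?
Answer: Mul(7, I) ≈ Mul(7.0000, I)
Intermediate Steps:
Pow(Add(Function('z')(107, -632), Pow(-1, 4)), Rational(1, 2)) = Pow(Add(-50, Pow(-1, 4)), Rational(1, 2)) = Pow(Add(-50, 1), Rational(1, 2)) = Pow(-49, Rational(1, 2)) = Mul(7, I)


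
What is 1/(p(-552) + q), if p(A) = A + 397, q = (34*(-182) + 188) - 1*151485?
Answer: -1/157640 ≈ -6.3436e-6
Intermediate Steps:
q = -157485 (q = (-6188 + 188) - 151485 = -6000 - 151485 = -157485)
p(A) = 397 + A
1/(p(-552) + q) = 1/((397 - 552) - 157485) = 1/(-155 - 157485) = 1/(-157640) = -1/157640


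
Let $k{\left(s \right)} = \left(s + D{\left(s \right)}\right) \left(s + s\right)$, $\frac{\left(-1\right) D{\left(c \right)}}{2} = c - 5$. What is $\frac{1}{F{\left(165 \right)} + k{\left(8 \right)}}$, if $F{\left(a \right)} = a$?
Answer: $\frac{1}{197} \approx 0.0050761$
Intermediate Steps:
$D{\left(c \right)} = 10 - 2 c$ ($D{\left(c \right)} = - 2 \left(c - 5\right) = - 2 \left(-5 + c\right) = 10 - 2 c$)
$k{\left(s \right)} = 2 s \left(10 - s\right)$ ($k{\left(s \right)} = \left(s - \left(-10 + 2 s\right)\right) \left(s + s\right) = \left(10 - s\right) 2 s = 2 s \left(10 - s\right)$)
$\frac{1}{F{\left(165 \right)} + k{\left(8 \right)}} = \frac{1}{165 + 2 \cdot 8 \left(10 - 8\right)} = \frac{1}{165 + 2 \cdot 8 \cdot 2} = \frac{1}{165 + 32} = \frac{1}{197}$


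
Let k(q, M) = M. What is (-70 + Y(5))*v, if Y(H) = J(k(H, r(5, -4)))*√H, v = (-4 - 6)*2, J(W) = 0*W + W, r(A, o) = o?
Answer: 1400 + 80*√5 ≈ 1578.9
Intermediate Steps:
J(W) = W (J(W) = 0 + W = W)
v = -20 (v = -10*2 = -20)
Y(H) = -4*√H
(-70 + Y(5))*v = (-70 - 4*√5)*(-20) = 1400 + 80*√5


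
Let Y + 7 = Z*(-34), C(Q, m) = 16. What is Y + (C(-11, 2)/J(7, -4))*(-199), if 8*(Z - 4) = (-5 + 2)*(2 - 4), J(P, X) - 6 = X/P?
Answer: -28691/38 ≈ -755.03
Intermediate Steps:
J(P, X) = 6 + X/P
Z = 19/4 (Z = 4 + ((-5 + 2)*(2 - 4))/8 = 4 + (-3*(-2))/8 = 4 + (1/8)*6 = 4 + 3/4 = 19/4 ≈ 4.7500)
Y = -337/2 (Y = -7 + (19/4)*(-34) = -7 - 323/2 = -337/2 ≈ -168.50)
Y + (C(-11, 2)/J(7, -4))*(-199) = -337/2 + (16/(6 - 4/7))*(-199) = -337/2 + (16/(38/7))*(-199) = -337/2 + (16*(7/38))*(-199) = -337/2 + (56/19)*(-199) = -337/2 - 11144/19 = -28691/38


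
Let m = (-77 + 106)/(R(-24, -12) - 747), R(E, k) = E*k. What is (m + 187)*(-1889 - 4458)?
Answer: -544597988/459 ≈ -1.1865e+6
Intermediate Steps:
m = -29/459 (m = (-77 + 106)/(-24*(-12) - 747) = 29/(288 - 747) = 29/(-459) = 29*(-1/459) = -29/459 ≈ -0.063181)
(m + 187)*(-1889 - 4458) = (-29/459 + 187)*(-1889 - 4458) = (85804/459)*(-6347) = -544597988/459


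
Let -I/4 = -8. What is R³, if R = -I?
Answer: -32768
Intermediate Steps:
I = 32 (I = -4*(-8) = 32)
R = -32 (R = -1*32 = -32)
R³ = (-32)³ = -32768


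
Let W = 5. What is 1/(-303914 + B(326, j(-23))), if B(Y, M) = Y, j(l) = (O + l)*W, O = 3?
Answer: -1/303588 ≈ -3.2939e-6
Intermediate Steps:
j(l) = 15 + 5*l (j(l) = (3 + l)*5 = 15 + 5*l)
1/(-303914 + B(326, j(-23))) = 1/(-303914 + 326) = 1/(-303588) = -1/303588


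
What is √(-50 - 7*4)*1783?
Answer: 1783*I*√78 ≈ 15747.0*I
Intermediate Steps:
√(-50 - 7*4)*1783 = √(-50 - 28)*1783 = √(-78)*1783 = (I*√78)*1783 = 1783*I*√78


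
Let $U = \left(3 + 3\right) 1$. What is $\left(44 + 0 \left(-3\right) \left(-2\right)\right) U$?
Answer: $264$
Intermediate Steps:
$U = 6$ ($U = 6 \cdot 1 = 6$)
$\left(44 + 0 \left(-3\right) \left(-2\right)\right) U = \left(44 + 0 \left(-3\right) \left(-2\right)\right) 6 = \left(44 + 0 \left(-2\right)\right) 6 = \left(44 + 0\right) 6 = 44 \cdot 6 = 264$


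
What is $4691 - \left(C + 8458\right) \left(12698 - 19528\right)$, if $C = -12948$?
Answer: $-30662009$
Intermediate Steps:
$4691 - \left(C + 8458\right) \left(12698 - 19528\right) = 4691 - \left(-12948 + 8458\right) \left(12698 - 19528\right) = 4691 - \left(-4490\right) \left(-6830\right) = 4691 - 30666700 = -30662009$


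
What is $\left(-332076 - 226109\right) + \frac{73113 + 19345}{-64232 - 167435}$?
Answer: $- \frac{129313136853}{231667} \approx -5.5819 \cdot 10^{5}$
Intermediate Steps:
$\left(-332076 - 226109\right) + \frac{73113 + 19345}{-64232 - 167435} = -558185 + \frac{92458}{-231667} = -558185 + 92458 \left(- \frac{1}{231667}\right) = -558185 - \frac{92458}{231667} = - \frac{129313136853}{231667}$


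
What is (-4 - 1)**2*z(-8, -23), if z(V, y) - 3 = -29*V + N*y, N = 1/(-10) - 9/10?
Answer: 6450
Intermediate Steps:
N = -1 (N = 1*(-1/10) - 9*1/10 = -1/10 - 9/10 = -1)
z(V, y) = 3 - y - 29*V (z(V, y) = 3 + (-29*V - y) = 3 + (-y - 29*V) = 3 - y - 29*V)
(-4 - 1)**2*z(-8, -23) = (-4 - 1)**2*(3 - 1*(-23) - 29*(-8)) = (-5)**2*(3 + 23 + 232) = 25*258 = 6450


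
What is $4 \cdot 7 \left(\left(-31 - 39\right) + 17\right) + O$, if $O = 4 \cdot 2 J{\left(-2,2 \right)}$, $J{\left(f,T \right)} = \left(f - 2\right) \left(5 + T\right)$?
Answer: $-1708$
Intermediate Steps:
$J{\left(f,T \right)} = \left(-2 + f\right) \left(5 + T\right)$
$O = -224$ ($O = 4 \cdot 2 \left(-10 - 4 + 5 \left(-2\right) + 2 \left(-2\right)\right) = 8 \left(-10 - 4 - 10 - 4\right) = 8 \left(-28\right) = -224$)
$4 \cdot 7 \left(\left(-31 - 39\right) + 17\right) + O = 4 \cdot 7 \left(\left(-31 - 39\right) + 17\right) - 224 = 28 \left(-70 + 17\right) - 224 = 28 \left(-53\right) - 224 = -1484 - 224 = -1708$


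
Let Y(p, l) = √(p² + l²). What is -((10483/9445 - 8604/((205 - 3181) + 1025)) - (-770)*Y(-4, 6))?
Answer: -101717113/18427195 - 1540*√13 ≈ -5558.1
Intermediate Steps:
Y(p, l) = √(l² + p²)
-((10483/9445 - 8604/((205 - 3181) + 1025)) - (-770)*Y(-4, 6)) = -((10483/9445 - 8604/((205 - 3181) + 1025)) - (-770)*√(6² + (-4)²)) = -((10483*(1/9445) - 8604/(-2976 + 1025)) - (-770)*√(36 + 16)) = -((10483/9445 - 8604/(-1951)) - (-770)*√52) = -((10483/9445 - 8604*(-1/1951)) - (-770)*2*√13) = -((10483/9445 + 8604/1951) - (-1540)*√13) = -(101717113/18427195 + 1540*√13) = -101717113/18427195 - 1540*√13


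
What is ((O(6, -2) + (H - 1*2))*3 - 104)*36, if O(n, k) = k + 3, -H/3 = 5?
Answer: -5472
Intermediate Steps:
H = -15 (H = -3*5 = -15)
O(n, k) = 3 + k
((O(6, -2) + (H - 1*2))*3 - 104)*36 = (((3 - 2) + (-15 - 1*2))*3 - 104)*36 = ((1 + (-15 - 2))*3 - 104)*36 = ((1 - 17)*3 - 104)*36 = (-16*3 - 104)*36 = (-48 - 104)*36 = -152*36 = -5472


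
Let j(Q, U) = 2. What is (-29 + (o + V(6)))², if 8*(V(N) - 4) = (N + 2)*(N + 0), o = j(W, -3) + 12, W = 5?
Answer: 25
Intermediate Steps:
o = 14 (o = 2 + 12 = 14)
V(N) = 4 + N*(2 + N)/8 (V(N) = 4 + ((N + 2)*(N + 0))/8 = 4 + ((2 + N)*N)/8 = 4 + (N*(2 + N))/8 = 4 + N*(2 + N)/8)
(-29 + (o + V(6)))² = (-29 + (14 + (4 + (¼)*6 + (⅛)*6²)))² = (-29 + (14 + (4 + 3/2 + (⅛)*36)))² = (-29 + (14 + (4 + 3/2 + 9/2)))² = (-29 + (14 + 10))² = (-29 + 24)² = (-5)² = 25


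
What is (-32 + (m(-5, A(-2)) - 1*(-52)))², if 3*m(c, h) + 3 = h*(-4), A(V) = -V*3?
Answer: 121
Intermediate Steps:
A(V) = -3*V
m(c, h) = -1 - 4*h/3 (m(c, h) = -1 + (h*(-4))/3 = -1 + (-4*h)/3 = -1 - 4*h/3)
(-32 + (m(-5, A(-2)) - 1*(-52)))² = (-32 + ((-1 - (-4)*(-2)) - 1*(-52)))² = (-32 + ((-1 - 4/3*6) + 52))² = (-32 + ((-1 - 8) + 52))² = (-32 + (-9 + 52))² = (-32 + 43)² = 11² = 121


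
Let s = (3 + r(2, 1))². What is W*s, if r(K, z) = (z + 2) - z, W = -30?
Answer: -750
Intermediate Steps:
r(K, z) = 2 (r(K, z) = (2 + z) - z = 2)
s = 25 (s = (3 + 2)² = 5² = 25)
W*s = -30*25 = -750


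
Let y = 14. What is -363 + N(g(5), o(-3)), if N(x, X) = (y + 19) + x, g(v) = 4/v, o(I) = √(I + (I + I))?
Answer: -1646/5 ≈ -329.20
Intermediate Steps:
o(I) = √3*√I (o(I) = √(I + 2*I) = √(3*I) = √3*√I)
N(x, X) = 33 + x (N(x, X) = (14 + 19) + x = 33 + x)
-363 + N(g(5), o(-3)) = -363 + (33 + 4/5) = -363 + (33 + 4*(⅕)) = -363 + (33 + ⅘) = -363 + 169/5 = -1646/5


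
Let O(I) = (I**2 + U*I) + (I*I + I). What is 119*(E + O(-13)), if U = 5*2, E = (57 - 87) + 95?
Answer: 30940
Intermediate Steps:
E = 65 (E = -30 + 95 = 65)
U = 10
O(I) = 2*I**2 + 11*I (O(I) = (I**2 + 10*I) + (I*I + I) = (I**2 + 10*I) + (I**2 + I) = (I**2 + 10*I) + (I + I**2) = 2*I**2 + 11*I)
119*(E + O(-13)) = 119*(65 - 13*(11 + 2*(-13))) = 119*(65 - 13*(11 - 26)) = 119*(65 - 13*(-15)) = 119*(65 + 195) = 119*260 = 30940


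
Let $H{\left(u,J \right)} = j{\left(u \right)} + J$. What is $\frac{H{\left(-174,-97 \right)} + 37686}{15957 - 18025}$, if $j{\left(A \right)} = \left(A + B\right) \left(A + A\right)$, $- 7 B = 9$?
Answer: $- \frac{690119}{14476} \approx -47.673$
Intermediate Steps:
$B = - \frac{9}{7}$ ($B = \left(- \frac{1}{7}\right) 9 = - \frac{9}{7} \approx -1.2857$)
$j{\left(A \right)} = 2 A \left(- \frac{9}{7} + A\right)$ ($j{\left(A \right)} = \left(A - \frac{9}{7}\right) \left(A + A\right) = \left(- \frac{9}{7} + A\right) 2 A = 2 A \left(- \frac{9}{7} + A\right)$)
$H{\left(u,J \right)} = J + \frac{2 u \left(-9 + 7 u\right)}{7}$ ($H{\left(u,J \right)} = \frac{2 u \left(-9 + 7 u\right)}{7} + J = J + \frac{2 u \left(-9 + 7 u\right)}{7}$)
$\frac{H{\left(-174,-97 \right)} + 37686}{15957 - 18025} = \frac{\left(-97 + 2 \left(-174\right)^{2} - - \frac{3132}{7}\right) + 37686}{15957 - 18025} = \frac{\left(-97 + 2 \cdot 30276 + \frac{3132}{7}\right) + 37686}{-2068} = \left(\left(-97 + 60552 + \frac{3132}{7}\right) + 37686\right) \left(- \frac{1}{2068}\right) = \left(\frac{426317}{7} + 37686\right) \left(- \frac{1}{2068}\right) = \frac{690119}{7} \left(- \frac{1}{2068}\right) = - \frac{690119}{14476}$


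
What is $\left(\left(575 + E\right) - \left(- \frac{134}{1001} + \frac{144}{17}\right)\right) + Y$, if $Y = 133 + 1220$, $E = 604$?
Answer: $\frac{42945178}{17017} \approx 2523.7$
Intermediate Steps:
$Y = 1353$
$\left(\left(575 + E\right) - \left(- \frac{134}{1001} + \frac{144}{17}\right)\right) + Y = \left(\left(575 + 604\right) - \left(- \frac{134}{1001} + \frac{144}{17}\right)\right) + 1353 = \left(1179 - \frac{141866}{17017}\right) + 1353 = \frac{19921177}{17017} + 1353 = \frac{42945178}{17017}$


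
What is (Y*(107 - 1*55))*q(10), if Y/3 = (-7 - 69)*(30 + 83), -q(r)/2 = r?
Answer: 26794560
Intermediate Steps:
q(r) = -2*r
Y = -25764 (Y = 3*((-7 - 69)*(30 + 83)) = 3*(-76*113) = 3*(-8588) = -25764)
(Y*(107 - 1*55))*q(10) = (-25764*(107 - 1*55))*(-2*10) = -25764*(107 - 55)*(-20) = -25764*52*(-20) = -1339728*(-20) = 26794560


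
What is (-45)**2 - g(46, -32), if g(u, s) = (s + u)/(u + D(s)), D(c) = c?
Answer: 2024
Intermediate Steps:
g(u, s) = 1 (g(u, s) = (s + u)/(u + s) = (s + u)/(s + u) = 1)
(-45)**2 - g(46, -32) = (-45)**2 - 1*1 = 2025 - 1 = 2024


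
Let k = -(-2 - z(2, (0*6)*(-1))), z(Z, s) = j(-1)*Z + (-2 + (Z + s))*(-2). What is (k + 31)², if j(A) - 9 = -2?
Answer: 2209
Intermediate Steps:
j(A) = 7 (j(A) = 9 - 2 = 7)
z(Z, s) = 4 - 2*s + 5*Z (z(Z, s) = 7*Z + (-2 + (Z + s))*(-2) = 7*Z + (-2 + Z + s)*(-2) = 7*Z + (4 - 2*Z - 2*s) = 4 - 2*s + 5*Z)
k = 16 (k = -(-2 - (4 - 2*0*6*(-1) + 5*2)) = -(-2 - (4 - 0*(-1) + 10)) = -(-2 - (4 - 2*0 + 10)) = -(-2 - (4 + 0 + 10)) = -(-2 - 1*14) = -(-2 - 14) = -1*(-16) = 16)
(k + 31)² = (16 + 31)² = 47² = 2209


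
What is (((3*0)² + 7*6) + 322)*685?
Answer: 249340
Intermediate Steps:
(((3*0)² + 7*6) + 322)*685 = ((0² + 42) + 322)*685 = ((0 + 42) + 322)*685 = (42 + 322)*685 = 364*685 = 249340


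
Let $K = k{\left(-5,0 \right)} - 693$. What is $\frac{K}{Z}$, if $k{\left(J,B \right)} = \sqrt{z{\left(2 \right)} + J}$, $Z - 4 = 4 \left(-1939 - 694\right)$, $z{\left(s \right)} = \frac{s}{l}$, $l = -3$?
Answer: $\frac{99}{1504} - \frac{i \sqrt{51}}{31584} \approx 0.065825 - 0.00022611 i$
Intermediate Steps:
$z{\left(s \right)} = - \frac{s}{3}$ ($z{\left(s \right)} = \frac{s}{-3} = s \left(- \frac{1}{3}\right) = - \frac{s}{3}$)
$Z = -10528$ ($Z = 4 + 4 \left(-1939 - 694\right) = 4 + 4 \left(-2633\right) = 4 - 10532 = -10528$)
$k{\left(J,B \right)} = \sqrt{- \frac{2}{3} + J}$ ($k{\left(J,B \right)} = \sqrt{\left(- \frac{1}{3}\right) 2 + J} = \sqrt{- \frac{2}{3} + J}$)
$K = -693 + \frac{i \sqrt{51}}{3}$ ($K = \frac{\sqrt{-6 + 9 \left(-5\right)}}{3} - 693 = \frac{\sqrt{-6 - 45}}{3} - 693 = \frac{\sqrt{-51}}{3} - 693 = \frac{i \sqrt{51}}{3} - 693 = -693 + \frac{i \sqrt{51}}{3} \approx -693.0 + 2.3805 i$)
$\frac{K}{Z} = \frac{-693 + \frac{i \sqrt{51}}{3}}{-10528} = \left(-693 + \frac{i \sqrt{51}}{3}\right) \left(- \frac{1}{10528}\right) = \frac{99}{1504} - \frac{i \sqrt{51}}{31584}$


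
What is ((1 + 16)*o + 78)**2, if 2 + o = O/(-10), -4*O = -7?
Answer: 2692881/1600 ≈ 1683.1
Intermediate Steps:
O = 7/4 (O = -1/4*(-7) = 7/4 ≈ 1.7500)
o = -87/40 (o = -2 + (7/4)/(-10) = -2 + (7/4)*(-1/10) = -2 - 7/40 = -87/40 ≈ -2.1750)
((1 + 16)*o + 78)**2 = ((1 + 16)*(-87/40) + 78)**2 = (17*(-87/40) + 78)**2 = (-1479/40 + 78)**2 = (1641/40)**2 = 2692881/1600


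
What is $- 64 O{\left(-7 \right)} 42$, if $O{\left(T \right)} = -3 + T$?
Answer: $26880$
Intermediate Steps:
$- 64 O{\left(-7 \right)} 42 = - 64 \left(-3 - 7\right) 42 = \left(-64\right) \left(-10\right) 42 = 640 \cdot 42 = 26880$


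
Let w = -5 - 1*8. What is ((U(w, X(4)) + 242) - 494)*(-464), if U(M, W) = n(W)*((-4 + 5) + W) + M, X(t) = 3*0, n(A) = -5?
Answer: 125280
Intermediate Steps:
w = -13 (w = -5 - 8 = -13)
X(t) = 0
U(M, W) = -5 + M - 5*W (U(M, W) = -5*((-4 + 5) + W) + M = -5*(1 + W) + M = (-5 - 5*W) + M = -5 + M - 5*W)
((U(w, X(4)) + 242) - 494)*(-464) = (((-5 - 13 - 5*0) + 242) - 494)*(-464) = (((-5 - 13 + 0) + 242) - 494)*(-464) = ((-18 + 242) - 494)*(-464) = (224 - 494)*(-464) = -270*(-464) = 125280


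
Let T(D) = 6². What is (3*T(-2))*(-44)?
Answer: -4752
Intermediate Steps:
T(D) = 36
(3*T(-2))*(-44) = (3*36)*(-44) = 108*(-44) = -4752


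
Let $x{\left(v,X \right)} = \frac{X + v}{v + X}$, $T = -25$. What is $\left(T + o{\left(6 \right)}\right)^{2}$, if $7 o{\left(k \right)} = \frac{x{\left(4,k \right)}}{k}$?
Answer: $\frac{1100401}{1764} \approx 623.81$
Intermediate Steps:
$x{\left(v,X \right)} = 1$ ($x{\left(v,X \right)} = \frac{X + v}{X + v} = 1$)
$o{\left(k \right)} = \frac{1}{7 k}$ ($o{\left(k \right)} = \frac{1 \frac{1}{k}}{7} = \frac{1}{7 k}$)
$\left(T + o{\left(6 \right)}\right)^{2} = \left(-25 + \frac{1}{7 \cdot 6}\right)^{2} = \left(-25 + \frac{1}{7} \cdot \frac{1}{6}\right)^{2} = \left(-25 + \frac{1}{42}\right)^{2} = \left(- \frac{1049}{42}\right)^{2} = \frac{1100401}{1764}$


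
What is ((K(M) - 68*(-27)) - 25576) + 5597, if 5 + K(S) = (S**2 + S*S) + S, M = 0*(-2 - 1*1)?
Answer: -18148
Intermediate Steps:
M = 0 (M = 0*(-2 - 1) = 0*(-3) = 0)
K(S) = -5 + S + 2*S**2 (K(S) = -5 + ((S**2 + S*S) + S) = -5 + ((S**2 + S**2) + S) = -5 + (2*S**2 + S) = -5 + (S + 2*S**2) = -5 + S + 2*S**2)
((K(M) - 68*(-27)) - 25576) + 5597 = (((-5 + 0 + 2*0**2) - 68*(-27)) - 25576) + 5597 = (((-5 + 0 + 2*0) + 1836) - 25576) + 5597 = (((-5 + 0 + 0) + 1836) - 25576) + 5597 = ((-5 + 1836) - 25576) + 5597 = (1831 - 25576) + 5597 = -23745 + 5597 = -18148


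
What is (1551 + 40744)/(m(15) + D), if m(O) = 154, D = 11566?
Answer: 8459/2344 ≈ 3.6088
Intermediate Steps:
(1551 + 40744)/(m(15) + D) = (1551 + 40744)/(154 + 11566) = 42295/11720 = 42295*(1/11720) = 8459/2344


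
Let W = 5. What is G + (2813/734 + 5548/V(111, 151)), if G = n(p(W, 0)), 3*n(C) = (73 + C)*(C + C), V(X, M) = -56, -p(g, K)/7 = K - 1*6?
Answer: 8027511/2569 ≈ 3124.8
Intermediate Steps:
p(g, K) = 42 - 7*K (p(g, K) = -7*(K - 1*6) = -7*(K - 6) = -7*(-6 + K) = 42 - 7*K)
n(C) = 2*C*(73 + C)/3 (n(C) = ((73 + C)*(C + C))/3 = ((73 + C)*(2*C))/3 = (2*C*(73 + C))/3 = 2*C*(73 + C)/3)
G = 3220 (G = 2*(42 - 7*0)*(73 + (42 - 7*0))/3 = 2*(42 + 0)*(73 + (42 + 0))/3 = (⅔)*42*(73 + 42) = (⅔)*42*115 = 3220)
G + (2813/734 + 5548/V(111, 151)) = 3220 + (2813/734 + 5548/(-56)) = 3220 + (2813*(1/734) + 5548*(-1/56)) = 3220 + (2813/734 - 1387/14) = 3220 - 244669/2569 = 8027511/2569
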